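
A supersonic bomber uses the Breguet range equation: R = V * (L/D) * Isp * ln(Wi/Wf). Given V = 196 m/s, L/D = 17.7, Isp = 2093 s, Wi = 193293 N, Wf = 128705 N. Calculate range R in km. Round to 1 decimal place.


Step 1: Coefficient = V * (L/D) * Isp = 196 * 17.7 * 2093 = 7261035.6 m
Step 2: Wi/Wf = 193293 / 128705 = 1.50183
Step 3: ln(1.50183) = 0.406684
Step 4: R = 7261035.6 * 0.406684 = 2952948.5 m = 2952.9 km

2952.9


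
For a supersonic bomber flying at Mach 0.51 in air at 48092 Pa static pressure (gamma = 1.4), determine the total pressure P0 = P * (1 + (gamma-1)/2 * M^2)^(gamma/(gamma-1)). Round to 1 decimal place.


Step 1: (gamma-1)/2 * M^2 = 0.2 * 0.2601 = 0.05202
Step 2: 1 + 0.05202 = 1.05202
Step 3: Exponent gamma/(gamma-1) = 3.5
Step 4: P0 = 48092 * 1.05202^3.5 = 57432.4 Pa

57432.4


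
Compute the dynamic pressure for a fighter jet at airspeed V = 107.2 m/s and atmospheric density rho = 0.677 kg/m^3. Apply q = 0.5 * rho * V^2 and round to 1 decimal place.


Step 1: V^2 = 107.2^2 = 11491.84
Step 2: q = 0.5 * 0.677 * 11491.84
Step 3: q = 3890.0 Pa

3890.0


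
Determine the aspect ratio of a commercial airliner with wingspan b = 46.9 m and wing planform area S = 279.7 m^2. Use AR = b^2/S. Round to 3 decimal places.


Step 1: b^2 = 46.9^2 = 2199.61
Step 2: AR = 2199.61 / 279.7 = 7.864

7.864


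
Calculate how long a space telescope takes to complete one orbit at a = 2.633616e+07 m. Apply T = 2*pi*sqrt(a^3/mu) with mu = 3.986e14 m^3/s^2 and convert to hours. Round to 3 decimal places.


Step 1: a^3 / mu = 1.826658e+22 / 3.986e14 = 4.582686e+07
Step 2: sqrt(4.582686e+07) = 6769.5536 s
Step 3: T = 2*pi * 6769.5536 = 42534.36 s
Step 4: T in hours = 42534.36 / 3600 = 11.815 hours

11.815


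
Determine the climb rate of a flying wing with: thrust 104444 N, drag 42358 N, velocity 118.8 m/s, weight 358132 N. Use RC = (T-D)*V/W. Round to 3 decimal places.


Step 1: Excess thrust = T - D = 104444 - 42358 = 62086 N
Step 2: Excess power = 62086 * 118.8 = 7375816.8 W
Step 3: RC = 7375816.8 / 358132 = 20.595 m/s

20.595


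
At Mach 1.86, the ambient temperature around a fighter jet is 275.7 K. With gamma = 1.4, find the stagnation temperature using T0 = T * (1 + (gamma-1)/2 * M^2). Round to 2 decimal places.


Step 1: (gamma-1)/2 = 0.2
Step 2: M^2 = 3.4596
Step 3: 1 + 0.2 * 3.4596 = 1.69192
Step 4: T0 = 275.7 * 1.69192 = 466.46 K

466.46


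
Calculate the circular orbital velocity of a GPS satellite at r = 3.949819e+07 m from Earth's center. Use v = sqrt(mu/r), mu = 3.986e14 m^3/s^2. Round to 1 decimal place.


Step 1: mu / r = 3.986e14 / 3.949819e+07 = 10091601.6658
Step 2: v = sqrt(10091601.6658) = 3176.7 m/s

3176.7


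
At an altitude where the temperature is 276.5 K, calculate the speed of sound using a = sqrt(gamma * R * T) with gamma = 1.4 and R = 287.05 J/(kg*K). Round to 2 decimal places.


Step 1: gamma * R * T = 1.4 * 287.05 * 276.5 = 111117.055
Step 2: a = sqrt(111117.055) = 333.34 m/s

333.34


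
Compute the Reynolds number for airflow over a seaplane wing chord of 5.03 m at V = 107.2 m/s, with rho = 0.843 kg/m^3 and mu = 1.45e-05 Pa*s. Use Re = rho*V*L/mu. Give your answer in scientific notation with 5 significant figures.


Step 1: Numerator = rho * V * L = 0.843 * 107.2 * 5.03 = 454.559088
Step 2: Re = 454.559088 / 1.45e-05
Step 3: Re = 3.1349e+07

3.1349e+07


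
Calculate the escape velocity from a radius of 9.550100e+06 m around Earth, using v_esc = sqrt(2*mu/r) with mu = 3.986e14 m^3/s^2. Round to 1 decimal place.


Step 1: 2*mu/r = 2 * 3.986e14 / 9.550100e+06 = 83475565.7009
Step 2: v_esc = sqrt(83475565.7009) = 9136.5 m/s

9136.5


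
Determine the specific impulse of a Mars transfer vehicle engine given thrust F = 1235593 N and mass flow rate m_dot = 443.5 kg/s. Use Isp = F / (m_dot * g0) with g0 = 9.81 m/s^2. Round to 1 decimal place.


Step 1: m_dot * g0 = 443.5 * 9.81 = 4350.74
Step 2: Isp = 1235593 / 4350.74 = 284.0 s

284.0


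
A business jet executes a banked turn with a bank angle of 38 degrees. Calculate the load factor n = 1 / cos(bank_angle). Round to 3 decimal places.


Step 1: Convert 38 degrees to radians = 0.663225
Step 2: cos(38 deg) = 0.788011
Step 3: n = 1 / 0.788011 = 1.269

1.269


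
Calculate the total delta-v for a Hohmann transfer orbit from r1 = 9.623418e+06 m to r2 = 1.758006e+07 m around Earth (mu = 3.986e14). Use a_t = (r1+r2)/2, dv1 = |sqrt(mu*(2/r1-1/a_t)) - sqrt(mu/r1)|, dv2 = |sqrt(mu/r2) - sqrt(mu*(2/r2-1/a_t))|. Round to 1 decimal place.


Step 1: Transfer semi-major axis a_t = (9.623418e+06 + 1.758006e+07) / 2 = 1.360174e+07 m
Step 2: v1 (circular at r1) = sqrt(mu/r1) = 6435.82 m/s
Step 3: v_t1 = sqrt(mu*(2/r1 - 1/a_t)) = 7316.73 m/s
Step 4: dv1 = |7316.73 - 6435.82| = 880.91 m/s
Step 5: v2 (circular at r2) = 4761.66 m/s, v_t2 = 4005.22 m/s
Step 6: dv2 = |4761.66 - 4005.22| = 756.45 m/s
Step 7: Total delta-v = 880.91 + 756.45 = 1637.4 m/s

1637.4


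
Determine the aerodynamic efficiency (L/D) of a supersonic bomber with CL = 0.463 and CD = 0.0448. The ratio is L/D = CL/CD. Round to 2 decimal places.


Step 1: L/D = CL / CD = 0.463 / 0.0448
Step 2: L/D = 10.33

10.33


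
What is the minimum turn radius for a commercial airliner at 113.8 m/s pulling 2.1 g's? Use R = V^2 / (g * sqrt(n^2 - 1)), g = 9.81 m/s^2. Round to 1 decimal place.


Step 1: V^2 = 113.8^2 = 12950.44
Step 2: n^2 - 1 = 2.1^2 - 1 = 3.41
Step 3: sqrt(3.41) = 1.846619
Step 4: R = 12950.44 / (9.81 * 1.846619) = 714.9 m

714.9


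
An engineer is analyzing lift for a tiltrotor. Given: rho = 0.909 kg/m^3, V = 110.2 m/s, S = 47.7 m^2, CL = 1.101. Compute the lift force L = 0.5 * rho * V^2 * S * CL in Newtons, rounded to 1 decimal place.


Step 1: Calculate dynamic pressure q = 0.5 * 0.909 * 110.2^2 = 0.5 * 0.909 * 12144.04 = 5519.4662 Pa
Step 2: Multiply by wing area and lift coefficient: L = 5519.4662 * 47.7 * 1.101
Step 3: L = 263278.5368 * 1.101 = 289869.7 N

289869.7


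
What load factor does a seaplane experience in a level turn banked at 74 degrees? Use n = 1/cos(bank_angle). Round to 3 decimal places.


Step 1: Convert 74 degrees to radians = 1.291544
Step 2: cos(74 deg) = 0.275637
Step 3: n = 1 / 0.275637 = 3.628

3.628


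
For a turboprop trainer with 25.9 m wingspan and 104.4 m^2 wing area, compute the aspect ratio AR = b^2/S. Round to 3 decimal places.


Step 1: b^2 = 25.9^2 = 670.81
Step 2: AR = 670.81 / 104.4 = 6.425

6.425


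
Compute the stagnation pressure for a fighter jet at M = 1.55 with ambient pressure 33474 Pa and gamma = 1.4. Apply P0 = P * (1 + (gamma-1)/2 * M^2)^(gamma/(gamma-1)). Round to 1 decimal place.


Step 1: (gamma-1)/2 * M^2 = 0.2 * 2.4025 = 0.4805
Step 2: 1 + 0.4805 = 1.4805
Step 3: Exponent gamma/(gamma-1) = 3.5
Step 4: P0 = 33474 * 1.4805^3.5 = 132171.3 Pa

132171.3


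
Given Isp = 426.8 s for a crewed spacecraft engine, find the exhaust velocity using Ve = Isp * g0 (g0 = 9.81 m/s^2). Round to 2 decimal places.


Step 1: Ve = Isp * g0 = 426.8 * 9.81
Step 2: Ve = 4186.91 m/s

4186.91


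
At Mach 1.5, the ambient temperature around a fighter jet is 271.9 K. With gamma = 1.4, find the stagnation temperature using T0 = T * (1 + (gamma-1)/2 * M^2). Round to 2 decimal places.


Step 1: (gamma-1)/2 = 0.2
Step 2: M^2 = 2.25
Step 3: 1 + 0.2 * 2.25 = 1.45
Step 4: T0 = 271.9 * 1.45 = 394.26 K

394.26


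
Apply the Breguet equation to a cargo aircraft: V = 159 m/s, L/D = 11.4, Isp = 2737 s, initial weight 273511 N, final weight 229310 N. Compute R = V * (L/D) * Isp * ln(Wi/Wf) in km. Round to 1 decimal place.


Step 1: Coefficient = V * (L/D) * Isp = 159 * 11.4 * 2737 = 4961086.2 m
Step 2: Wi/Wf = 273511 / 229310 = 1.192757
Step 3: ln(1.192757) = 0.176267
Step 4: R = 4961086.2 * 0.176267 = 874476.0 m = 874.5 km

874.5


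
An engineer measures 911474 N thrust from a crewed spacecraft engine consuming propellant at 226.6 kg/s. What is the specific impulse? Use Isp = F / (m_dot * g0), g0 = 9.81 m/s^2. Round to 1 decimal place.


Step 1: m_dot * g0 = 226.6 * 9.81 = 2222.95
Step 2: Isp = 911474 / 2222.95 = 410.0 s

410.0


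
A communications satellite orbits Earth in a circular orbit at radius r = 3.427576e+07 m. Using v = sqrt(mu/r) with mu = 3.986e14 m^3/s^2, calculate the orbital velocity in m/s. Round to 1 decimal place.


Step 1: mu / r = 3.986e14 / 3.427576e+07 = 11629209.6805
Step 2: v = sqrt(11629209.6805) = 3410.2 m/s

3410.2


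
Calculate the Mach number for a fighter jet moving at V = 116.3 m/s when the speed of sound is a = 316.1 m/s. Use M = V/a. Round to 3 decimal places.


Step 1: M = V / a = 116.3 / 316.1
Step 2: M = 0.368

0.368


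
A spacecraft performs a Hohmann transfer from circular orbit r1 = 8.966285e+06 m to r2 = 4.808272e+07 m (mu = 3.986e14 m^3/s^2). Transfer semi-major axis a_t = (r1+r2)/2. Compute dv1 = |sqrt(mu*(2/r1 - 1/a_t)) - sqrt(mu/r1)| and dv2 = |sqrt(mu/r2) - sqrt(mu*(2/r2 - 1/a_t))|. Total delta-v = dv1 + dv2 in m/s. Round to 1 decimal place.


Step 1: Transfer semi-major axis a_t = (8.966285e+06 + 4.808272e+07) / 2 = 2.852450e+07 m
Step 2: v1 (circular at r1) = sqrt(mu/r1) = 6667.49 m/s
Step 3: v_t1 = sqrt(mu*(2/r1 - 1/a_t)) = 8656.61 m/s
Step 4: dv1 = |8656.61 - 6667.49| = 1989.12 m/s
Step 5: v2 (circular at r2) = 2879.22 m/s, v_t2 = 1614.25 m/s
Step 6: dv2 = |2879.22 - 1614.25| = 1264.96 m/s
Step 7: Total delta-v = 1989.12 + 1264.96 = 3254.1 m/s

3254.1


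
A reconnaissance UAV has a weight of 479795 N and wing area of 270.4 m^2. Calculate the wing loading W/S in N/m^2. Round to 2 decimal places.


Step 1: Wing loading = W / S = 479795 / 270.4
Step 2: Wing loading = 1774.39 N/m^2

1774.39


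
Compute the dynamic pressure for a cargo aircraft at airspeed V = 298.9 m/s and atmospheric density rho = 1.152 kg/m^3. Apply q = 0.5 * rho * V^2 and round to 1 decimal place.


Step 1: V^2 = 298.9^2 = 89341.21
Step 2: q = 0.5 * 1.152 * 89341.21
Step 3: q = 51460.5 Pa

51460.5


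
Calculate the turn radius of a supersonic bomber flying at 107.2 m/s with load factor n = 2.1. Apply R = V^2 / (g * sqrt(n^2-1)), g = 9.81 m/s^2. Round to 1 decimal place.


Step 1: V^2 = 107.2^2 = 11491.84
Step 2: n^2 - 1 = 2.1^2 - 1 = 3.41
Step 3: sqrt(3.41) = 1.846619
Step 4: R = 11491.84 / (9.81 * 1.846619) = 634.4 m

634.4


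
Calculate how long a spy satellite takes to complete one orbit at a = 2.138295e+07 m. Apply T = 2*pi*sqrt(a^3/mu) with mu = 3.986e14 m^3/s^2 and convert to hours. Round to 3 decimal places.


Step 1: a^3 / mu = 9.776938e+21 / 3.986e14 = 2.452819e+07
Step 2: sqrt(2.452819e+07) = 4952.5946 s
Step 3: T = 2*pi * 4952.5946 = 31118.07 s
Step 4: T in hours = 31118.07 / 3600 = 8.644 hours

8.644


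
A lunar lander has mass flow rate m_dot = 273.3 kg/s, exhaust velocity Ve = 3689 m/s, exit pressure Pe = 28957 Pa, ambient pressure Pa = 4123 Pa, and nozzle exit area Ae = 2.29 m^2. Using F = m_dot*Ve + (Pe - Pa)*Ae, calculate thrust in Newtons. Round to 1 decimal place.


Step 1: Momentum thrust = m_dot * Ve = 273.3 * 3689 = 1008203.7 N
Step 2: Pressure thrust = (Pe - Pa) * Ae = (28957 - 4123) * 2.29 = 56869.86 N
Step 3: Total thrust F = 1008203.7 + 56869.86 = 1065073.6 N

1065073.6


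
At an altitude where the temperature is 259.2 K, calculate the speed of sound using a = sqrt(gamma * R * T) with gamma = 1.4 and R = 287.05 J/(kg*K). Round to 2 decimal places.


Step 1: gamma * R * T = 1.4 * 287.05 * 259.2 = 104164.704
Step 2: a = sqrt(104164.704) = 322.75 m/s

322.75


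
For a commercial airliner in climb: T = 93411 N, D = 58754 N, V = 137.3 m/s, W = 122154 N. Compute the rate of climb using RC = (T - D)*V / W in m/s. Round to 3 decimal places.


Step 1: Excess thrust = T - D = 93411 - 58754 = 34657 N
Step 2: Excess power = 34657 * 137.3 = 4758406.1 W
Step 3: RC = 4758406.1 / 122154 = 38.954 m/s

38.954


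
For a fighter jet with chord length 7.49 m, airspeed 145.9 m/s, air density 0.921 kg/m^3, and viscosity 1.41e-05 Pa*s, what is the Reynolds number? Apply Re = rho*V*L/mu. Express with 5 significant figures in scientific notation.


Step 1: Numerator = rho * V * L = 0.921 * 145.9 * 7.49 = 1006.460511
Step 2: Re = 1006.460511 / 1.41e-05
Step 3: Re = 7.1380e+07

7.1380e+07


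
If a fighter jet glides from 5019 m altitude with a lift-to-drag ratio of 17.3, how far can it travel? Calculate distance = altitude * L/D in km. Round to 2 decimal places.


Step 1: Glide distance = altitude * L/D = 5019 * 17.3 = 86828.7 m
Step 2: Convert to km: 86828.7 / 1000 = 86.83 km

86.83


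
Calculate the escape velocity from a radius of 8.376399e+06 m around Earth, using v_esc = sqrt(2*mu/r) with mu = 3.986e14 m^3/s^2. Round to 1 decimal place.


Step 1: 2*mu/r = 2 * 3.986e14 / 8.376399e+06 = 95172161.6891
Step 2: v_esc = sqrt(95172161.6891) = 9755.6 m/s

9755.6


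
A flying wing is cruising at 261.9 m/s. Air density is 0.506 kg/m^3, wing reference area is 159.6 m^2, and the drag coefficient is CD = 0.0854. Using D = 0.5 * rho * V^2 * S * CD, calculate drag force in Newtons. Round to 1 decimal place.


Step 1: Dynamic pressure q = 0.5 * 0.506 * 261.9^2 = 17353.6773 Pa
Step 2: Drag D = q * S * CD = 17353.6773 * 159.6 * 0.0854
Step 3: D = 236527.8 N

236527.8


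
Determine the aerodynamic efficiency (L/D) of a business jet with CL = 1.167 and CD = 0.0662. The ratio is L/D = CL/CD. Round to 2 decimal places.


Step 1: L/D = CL / CD = 1.167 / 0.0662
Step 2: L/D = 17.63

17.63


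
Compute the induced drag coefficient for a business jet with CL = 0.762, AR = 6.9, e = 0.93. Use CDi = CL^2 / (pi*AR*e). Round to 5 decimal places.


Step 1: CL^2 = 0.762^2 = 0.580644
Step 2: pi * AR * e = 3.14159 * 6.9 * 0.93 = 20.1596
Step 3: CDi = 0.580644 / 20.1596 = 0.02880

0.02880


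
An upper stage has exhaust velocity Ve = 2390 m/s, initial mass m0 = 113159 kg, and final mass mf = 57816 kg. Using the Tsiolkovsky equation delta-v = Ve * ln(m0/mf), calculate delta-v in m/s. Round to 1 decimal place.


Step 1: Mass ratio m0/mf = 113159 / 57816 = 1.957226
Step 2: ln(1.957226) = 0.671528
Step 3: delta-v = 2390 * 0.671528 = 1605.0 m/s

1605.0


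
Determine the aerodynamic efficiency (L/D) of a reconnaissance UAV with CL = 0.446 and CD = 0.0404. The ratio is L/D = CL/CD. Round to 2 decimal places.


Step 1: L/D = CL / CD = 0.446 / 0.0404
Step 2: L/D = 11.04

11.04


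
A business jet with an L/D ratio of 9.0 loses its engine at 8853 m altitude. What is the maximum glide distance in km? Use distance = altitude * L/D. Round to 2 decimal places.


Step 1: Glide distance = altitude * L/D = 8853 * 9.0 = 79677.0 m
Step 2: Convert to km: 79677.0 / 1000 = 79.68 km

79.68


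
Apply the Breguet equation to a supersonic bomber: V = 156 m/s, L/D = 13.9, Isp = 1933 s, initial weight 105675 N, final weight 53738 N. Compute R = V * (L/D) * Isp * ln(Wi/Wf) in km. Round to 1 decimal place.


Step 1: Coefficient = V * (L/D) * Isp = 156 * 13.9 * 1933 = 4191517.2 m
Step 2: Wi/Wf = 105675 / 53738 = 1.966486
Step 3: ln(1.966486) = 0.676248
Step 4: R = 4191517.2 * 0.676248 = 2834505.0 m = 2834.5 km

2834.5


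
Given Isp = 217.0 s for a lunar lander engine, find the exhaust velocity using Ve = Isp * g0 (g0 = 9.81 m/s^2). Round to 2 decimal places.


Step 1: Ve = Isp * g0 = 217.0 * 9.81
Step 2: Ve = 2128.77 m/s

2128.77


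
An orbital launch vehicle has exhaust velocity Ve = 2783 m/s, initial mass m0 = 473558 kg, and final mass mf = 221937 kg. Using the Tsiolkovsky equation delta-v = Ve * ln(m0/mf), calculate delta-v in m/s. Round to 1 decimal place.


Step 1: Mass ratio m0/mf = 473558 / 221937 = 2.13375
Step 2: ln(2.13375) = 0.757881
Step 3: delta-v = 2783 * 0.757881 = 2109.2 m/s

2109.2


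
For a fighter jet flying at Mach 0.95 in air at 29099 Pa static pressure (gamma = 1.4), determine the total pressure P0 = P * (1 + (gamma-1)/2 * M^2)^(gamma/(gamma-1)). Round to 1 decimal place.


Step 1: (gamma-1)/2 * M^2 = 0.2 * 0.9025 = 0.1805
Step 2: 1 + 0.1805 = 1.1805
Step 3: Exponent gamma/(gamma-1) = 3.5
Step 4: P0 = 29099 * 1.1805^3.5 = 52012.7 Pa

52012.7


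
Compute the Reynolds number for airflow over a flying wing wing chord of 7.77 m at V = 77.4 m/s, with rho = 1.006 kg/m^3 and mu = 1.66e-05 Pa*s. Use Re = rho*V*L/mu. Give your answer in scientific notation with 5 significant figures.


Step 1: Numerator = rho * V * L = 1.006 * 77.4 * 7.77 = 605.006388
Step 2: Re = 605.006388 / 1.66e-05
Step 3: Re = 3.6446e+07

3.6446e+07


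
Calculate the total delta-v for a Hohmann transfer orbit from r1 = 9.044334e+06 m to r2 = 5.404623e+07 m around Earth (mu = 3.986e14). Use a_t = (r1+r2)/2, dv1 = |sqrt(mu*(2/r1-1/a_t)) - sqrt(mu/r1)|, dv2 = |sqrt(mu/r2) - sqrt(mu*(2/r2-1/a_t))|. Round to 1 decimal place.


Step 1: Transfer semi-major axis a_t = (9.044334e+06 + 5.404623e+07) / 2 = 3.154528e+07 m
Step 2: v1 (circular at r1) = sqrt(mu/r1) = 6638.66 m/s
Step 3: v_t1 = sqrt(mu*(2/r1 - 1/a_t)) = 8689.52 m/s
Step 4: dv1 = |8689.52 - 6638.66| = 2050.86 m/s
Step 5: v2 (circular at r2) = 2715.73 m/s, v_t2 = 1454.14 m/s
Step 6: dv2 = |2715.73 - 1454.14| = 1261.58 m/s
Step 7: Total delta-v = 2050.86 + 1261.58 = 3312.4 m/s

3312.4


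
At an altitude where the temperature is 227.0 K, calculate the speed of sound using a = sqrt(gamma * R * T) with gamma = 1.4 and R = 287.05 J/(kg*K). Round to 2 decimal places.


Step 1: gamma * R * T = 1.4 * 287.05 * 227.0 = 91224.49
Step 2: a = sqrt(91224.49) = 302.03 m/s

302.03


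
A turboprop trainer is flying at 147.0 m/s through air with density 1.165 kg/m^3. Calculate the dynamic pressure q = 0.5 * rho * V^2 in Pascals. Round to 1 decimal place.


Step 1: V^2 = 147.0^2 = 21609.0
Step 2: q = 0.5 * 1.165 * 21609.0
Step 3: q = 12587.2 Pa

12587.2


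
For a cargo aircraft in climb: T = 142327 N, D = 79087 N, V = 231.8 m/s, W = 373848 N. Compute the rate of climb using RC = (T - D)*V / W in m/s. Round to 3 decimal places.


Step 1: Excess thrust = T - D = 142327 - 79087 = 63240 N
Step 2: Excess power = 63240 * 231.8 = 14659032.0 W
Step 3: RC = 14659032.0 / 373848 = 39.211 m/s

39.211


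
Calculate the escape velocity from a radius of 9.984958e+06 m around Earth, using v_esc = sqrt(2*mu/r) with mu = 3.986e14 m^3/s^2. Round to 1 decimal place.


Step 1: 2*mu/r = 2 * 3.986e14 / 9.984958e+06 = 79840095.4716
Step 2: v_esc = sqrt(79840095.4716) = 8935.3 m/s

8935.3


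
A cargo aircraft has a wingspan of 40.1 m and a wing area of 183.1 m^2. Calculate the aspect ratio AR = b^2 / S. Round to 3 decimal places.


Step 1: b^2 = 40.1^2 = 1608.01
Step 2: AR = 1608.01 / 183.1 = 8.782

8.782


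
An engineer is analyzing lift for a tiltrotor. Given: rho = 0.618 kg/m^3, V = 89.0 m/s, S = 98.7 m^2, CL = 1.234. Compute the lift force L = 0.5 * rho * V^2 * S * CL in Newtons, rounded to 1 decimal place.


Step 1: Calculate dynamic pressure q = 0.5 * 0.618 * 89.0^2 = 0.5 * 0.618 * 7921.0 = 2447.589 Pa
Step 2: Multiply by wing area and lift coefficient: L = 2447.589 * 98.7 * 1.234
Step 3: L = 241577.0343 * 1.234 = 298106.1 N

298106.1


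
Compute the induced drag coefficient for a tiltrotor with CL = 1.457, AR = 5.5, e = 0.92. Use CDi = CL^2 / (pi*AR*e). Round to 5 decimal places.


Step 1: CL^2 = 1.457^2 = 2.122849
Step 2: pi * AR * e = 3.14159 * 5.5 * 0.92 = 15.896459
Step 3: CDi = 2.122849 / 15.896459 = 0.13354

0.13354


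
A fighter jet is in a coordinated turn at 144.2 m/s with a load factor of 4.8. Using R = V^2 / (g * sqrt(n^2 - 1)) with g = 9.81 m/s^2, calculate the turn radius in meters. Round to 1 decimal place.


Step 1: V^2 = 144.2^2 = 20793.64
Step 2: n^2 - 1 = 4.8^2 - 1 = 22.04
Step 3: sqrt(22.04) = 4.694678
Step 4: R = 20793.64 / (9.81 * 4.694678) = 451.5 m

451.5


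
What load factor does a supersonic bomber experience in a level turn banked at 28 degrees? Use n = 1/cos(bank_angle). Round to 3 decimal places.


Step 1: Convert 28 degrees to radians = 0.488692
Step 2: cos(28 deg) = 0.882948
Step 3: n = 1 / 0.882948 = 1.133

1.133


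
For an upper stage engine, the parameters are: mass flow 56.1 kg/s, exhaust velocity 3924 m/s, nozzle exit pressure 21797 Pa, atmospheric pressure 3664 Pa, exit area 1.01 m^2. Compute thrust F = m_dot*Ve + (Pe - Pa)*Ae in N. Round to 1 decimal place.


Step 1: Momentum thrust = m_dot * Ve = 56.1 * 3924 = 220136.4 N
Step 2: Pressure thrust = (Pe - Pa) * Ae = (21797 - 3664) * 1.01 = 18314.33 N
Step 3: Total thrust F = 220136.4 + 18314.33 = 238450.7 N

238450.7


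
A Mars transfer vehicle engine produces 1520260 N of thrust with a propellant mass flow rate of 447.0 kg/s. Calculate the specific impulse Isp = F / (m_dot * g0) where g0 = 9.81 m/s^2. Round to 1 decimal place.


Step 1: m_dot * g0 = 447.0 * 9.81 = 4385.07
Step 2: Isp = 1520260 / 4385.07 = 346.7 s

346.7


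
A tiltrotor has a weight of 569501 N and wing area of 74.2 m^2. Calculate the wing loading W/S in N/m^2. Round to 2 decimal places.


Step 1: Wing loading = W / S = 569501 / 74.2
Step 2: Wing loading = 7675.22 N/m^2

7675.22


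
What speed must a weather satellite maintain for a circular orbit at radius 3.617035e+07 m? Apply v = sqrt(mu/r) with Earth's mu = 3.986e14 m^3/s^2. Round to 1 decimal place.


Step 1: mu / r = 3.986e14 / 3.617035e+07 = 11020075.8356
Step 2: v = sqrt(11020075.8356) = 3319.6 m/s

3319.6


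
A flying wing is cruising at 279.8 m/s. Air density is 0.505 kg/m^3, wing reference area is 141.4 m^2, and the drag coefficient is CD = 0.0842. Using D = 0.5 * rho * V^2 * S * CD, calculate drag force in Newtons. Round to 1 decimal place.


Step 1: Dynamic pressure q = 0.5 * 0.505 * 279.8^2 = 19767.7301 Pa
Step 2: Drag D = q * S * CD = 19767.7301 * 141.4 * 0.0842
Step 3: D = 235352.2 N

235352.2


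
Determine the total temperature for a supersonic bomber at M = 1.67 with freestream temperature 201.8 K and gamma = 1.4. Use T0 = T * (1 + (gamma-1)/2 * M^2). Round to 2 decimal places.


Step 1: (gamma-1)/2 = 0.2
Step 2: M^2 = 2.7889
Step 3: 1 + 0.2 * 2.7889 = 1.55778
Step 4: T0 = 201.8 * 1.55778 = 314.36 K

314.36


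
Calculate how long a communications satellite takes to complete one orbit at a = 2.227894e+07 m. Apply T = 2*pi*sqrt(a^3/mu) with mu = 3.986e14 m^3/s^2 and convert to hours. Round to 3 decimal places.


Step 1: a^3 / mu = 1.105818e+22 / 3.986e14 = 2.774254e+07
Step 2: sqrt(2.774254e+07) = 5267.1191 s
Step 3: T = 2*pi * 5267.1191 = 33094.29 s
Step 4: T in hours = 33094.29 / 3600 = 9.193 hours

9.193


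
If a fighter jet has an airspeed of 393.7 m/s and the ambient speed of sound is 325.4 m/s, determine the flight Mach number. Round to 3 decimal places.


Step 1: M = V / a = 393.7 / 325.4
Step 2: M = 1.210

1.210


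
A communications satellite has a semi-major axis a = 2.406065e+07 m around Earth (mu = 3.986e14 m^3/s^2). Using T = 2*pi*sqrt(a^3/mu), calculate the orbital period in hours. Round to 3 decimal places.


Step 1: a^3 / mu = 1.392907e+22 / 3.986e14 = 3.494498e+07
Step 2: sqrt(3.494498e+07) = 5911.4278 s
Step 3: T = 2*pi * 5911.4278 = 37142.6 s
Step 4: T in hours = 37142.6 / 3600 = 10.317 hours

10.317


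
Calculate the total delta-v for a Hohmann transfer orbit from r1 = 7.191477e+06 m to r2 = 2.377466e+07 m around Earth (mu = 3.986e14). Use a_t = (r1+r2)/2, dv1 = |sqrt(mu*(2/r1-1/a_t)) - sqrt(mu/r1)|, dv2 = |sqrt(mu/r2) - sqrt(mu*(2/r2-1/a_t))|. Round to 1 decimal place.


Step 1: Transfer semi-major axis a_t = (7.191477e+06 + 2.377466e+07) / 2 = 1.548307e+07 m
Step 2: v1 (circular at r1) = sqrt(mu/r1) = 7444.91 m/s
Step 3: v_t1 = sqrt(mu*(2/r1 - 1/a_t)) = 9225.46 m/s
Step 4: dv1 = |9225.46 - 7444.91| = 1780.55 m/s
Step 5: v2 (circular at r2) = 4094.6 m/s, v_t2 = 2790.56 m/s
Step 6: dv2 = |4094.6 - 2790.56| = 1304.04 m/s
Step 7: Total delta-v = 1780.55 + 1304.04 = 3084.6 m/s

3084.6


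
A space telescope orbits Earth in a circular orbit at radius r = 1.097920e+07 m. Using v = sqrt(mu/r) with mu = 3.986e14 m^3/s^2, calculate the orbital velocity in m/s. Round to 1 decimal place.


Step 1: mu / r = 3.986e14 / 1.097920e+07 = 36305013.1157
Step 2: v = sqrt(36305013.1157) = 6025.4 m/s

6025.4


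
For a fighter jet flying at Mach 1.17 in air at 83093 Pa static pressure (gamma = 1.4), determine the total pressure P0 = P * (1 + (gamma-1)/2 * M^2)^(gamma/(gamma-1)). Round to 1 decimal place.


Step 1: (gamma-1)/2 * M^2 = 0.2 * 1.3689 = 0.27378
Step 2: 1 + 0.27378 = 1.27378
Step 3: Exponent gamma/(gamma-1) = 3.5
Step 4: P0 = 83093 * 1.27378^3.5 = 193818.4 Pa

193818.4


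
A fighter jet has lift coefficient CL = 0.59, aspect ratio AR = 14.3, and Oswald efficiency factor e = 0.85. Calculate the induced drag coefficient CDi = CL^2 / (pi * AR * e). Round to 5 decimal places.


Step 1: CL^2 = 0.59^2 = 0.3481
Step 2: pi * AR * e = 3.14159 * 14.3 * 0.85 = 38.186059
Step 3: CDi = 0.3481 / 38.186059 = 0.00912

0.00912


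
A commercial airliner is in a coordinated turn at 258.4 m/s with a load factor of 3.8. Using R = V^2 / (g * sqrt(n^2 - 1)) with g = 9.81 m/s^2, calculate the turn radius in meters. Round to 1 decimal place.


Step 1: V^2 = 258.4^2 = 66770.56
Step 2: n^2 - 1 = 3.8^2 - 1 = 13.44
Step 3: sqrt(13.44) = 3.666061
Step 4: R = 66770.56 / (9.81 * 3.666061) = 1856.6 m

1856.6


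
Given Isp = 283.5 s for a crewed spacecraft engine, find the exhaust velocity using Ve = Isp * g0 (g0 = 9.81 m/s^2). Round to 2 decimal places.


Step 1: Ve = Isp * g0 = 283.5 * 9.81
Step 2: Ve = 2781.14 m/s

2781.14


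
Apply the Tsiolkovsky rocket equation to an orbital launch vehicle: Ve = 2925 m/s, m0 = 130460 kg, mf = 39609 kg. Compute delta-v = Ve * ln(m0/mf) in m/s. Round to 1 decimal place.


Step 1: Mass ratio m0/mf = 130460 / 39609 = 3.293696
Step 2: ln(3.293696) = 1.19201
Step 3: delta-v = 2925 * 1.19201 = 3486.6 m/s

3486.6


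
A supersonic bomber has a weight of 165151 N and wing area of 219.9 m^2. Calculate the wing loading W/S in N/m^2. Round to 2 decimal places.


Step 1: Wing loading = W / S = 165151 / 219.9
Step 2: Wing loading = 751.03 N/m^2

751.03


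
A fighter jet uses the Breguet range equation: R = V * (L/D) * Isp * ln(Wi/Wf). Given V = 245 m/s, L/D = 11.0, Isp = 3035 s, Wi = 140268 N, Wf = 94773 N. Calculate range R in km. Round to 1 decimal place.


Step 1: Coefficient = V * (L/D) * Isp = 245 * 11.0 * 3035 = 8179325.0 m
Step 2: Wi/Wf = 140268 / 94773 = 1.480042
Step 3: ln(1.480042) = 0.39207
Step 4: R = 8179325.0 * 0.39207 = 3206870.6 m = 3206.9 km

3206.9


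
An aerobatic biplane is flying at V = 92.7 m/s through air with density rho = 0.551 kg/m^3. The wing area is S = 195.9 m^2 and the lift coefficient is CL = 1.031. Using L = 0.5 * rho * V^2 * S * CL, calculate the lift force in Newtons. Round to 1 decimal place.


Step 1: Calculate dynamic pressure q = 0.5 * 0.551 * 92.7^2 = 0.5 * 0.551 * 8593.29 = 2367.4514 Pa
Step 2: Multiply by wing area and lift coefficient: L = 2367.4514 * 195.9 * 1.031
Step 3: L = 463783.7283 * 1.031 = 478161.0 N

478161.0


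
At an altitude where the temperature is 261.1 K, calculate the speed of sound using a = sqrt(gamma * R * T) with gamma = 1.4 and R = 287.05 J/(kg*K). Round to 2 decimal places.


Step 1: gamma * R * T = 1.4 * 287.05 * 261.1 = 104928.257
Step 2: a = sqrt(104928.257) = 323.93 m/s

323.93


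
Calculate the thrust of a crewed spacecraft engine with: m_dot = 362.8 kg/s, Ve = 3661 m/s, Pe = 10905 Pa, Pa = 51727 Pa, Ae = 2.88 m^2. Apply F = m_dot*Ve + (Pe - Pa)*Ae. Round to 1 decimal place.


Step 1: Momentum thrust = m_dot * Ve = 362.8 * 3661 = 1328210.8 N
Step 2: Pressure thrust = (Pe - Pa) * Ae = (10905 - 51727) * 2.88 = -117567.36 N
Step 3: Total thrust F = 1328210.8 + -117567.36 = 1210643.4 N

1210643.4


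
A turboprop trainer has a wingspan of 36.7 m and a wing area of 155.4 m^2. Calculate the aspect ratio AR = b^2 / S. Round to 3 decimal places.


Step 1: b^2 = 36.7^2 = 1346.89
Step 2: AR = 1346.89 / 155.4 = 8.667

8.667


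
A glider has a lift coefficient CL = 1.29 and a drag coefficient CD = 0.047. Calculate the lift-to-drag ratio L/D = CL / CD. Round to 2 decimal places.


Step 1: L/D = CL / CD = 1.29 / 0.047
Step 2: L/D = 27.45

27.45


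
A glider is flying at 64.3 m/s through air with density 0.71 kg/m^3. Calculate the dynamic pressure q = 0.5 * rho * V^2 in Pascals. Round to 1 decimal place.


Step 1: V^2 = 64.3^2 = 4134.49
Step 2: q = 0.5 * 0.71 * 4134.49
Step 3: q = 1467.7 Pa

1467.7


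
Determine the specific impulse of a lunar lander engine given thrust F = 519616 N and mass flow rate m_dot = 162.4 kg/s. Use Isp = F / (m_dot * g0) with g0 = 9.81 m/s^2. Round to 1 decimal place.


Step 1: m_dot * g0 = 162.4 * 9.81 = 1593.14
Step 2: Isp = 519616 / 1593.14 = 326.2 s

326.2


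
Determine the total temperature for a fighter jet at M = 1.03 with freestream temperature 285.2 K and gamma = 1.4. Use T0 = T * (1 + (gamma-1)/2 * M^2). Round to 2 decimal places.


Step 1: (gamma-1)/2 = 0.2
Step 2: M^2 = 1.0609
Step 3: 1 + 0.2 * 1.0609 = 1.21218
Step 4: T0 = 285.2 * 1.21218 = 345.71 K

345.71


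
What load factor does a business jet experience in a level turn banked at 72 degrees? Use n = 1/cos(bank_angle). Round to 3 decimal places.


Step 1: Convert 72 degrees to radians = 1.256637
Step 2: cos(72 deg) = 0.309017
Step 3: n = 1 / 0.309017 = 3.236

3.236


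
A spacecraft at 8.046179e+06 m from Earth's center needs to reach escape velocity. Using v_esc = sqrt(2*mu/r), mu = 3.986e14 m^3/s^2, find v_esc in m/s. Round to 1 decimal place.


Step 1: 2*mu/r = 2 * 3.986e14 / 8.046179e+06 = 99078084.144
Step 2: v_esc = sqrt(99078084.144) = 9953.8 m/s

9953.8


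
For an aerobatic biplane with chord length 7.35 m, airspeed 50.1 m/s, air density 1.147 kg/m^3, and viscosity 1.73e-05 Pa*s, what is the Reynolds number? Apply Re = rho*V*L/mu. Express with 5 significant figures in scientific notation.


Step 1: Numerator = rho * V * L = 1.147 * 50.1 * 7.35 = 422.365545
Step 2: Re = 422.365545 / 1.73e-05
Step 3: Re = 2.4414e+07

2.4414e+07


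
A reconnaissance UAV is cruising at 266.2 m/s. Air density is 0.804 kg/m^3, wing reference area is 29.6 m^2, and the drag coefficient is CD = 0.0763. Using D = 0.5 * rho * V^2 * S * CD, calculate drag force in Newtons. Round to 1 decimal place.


Step 1: Dynamic pressure q = 0.5 * 0.804 * 266.2^2 = 28486.7009 Pa
Step 2: Drag D = q * S * CD = 28486.7009 * 29.6 * 0.0763
Step 3: D = 64336.6 N

64336.6


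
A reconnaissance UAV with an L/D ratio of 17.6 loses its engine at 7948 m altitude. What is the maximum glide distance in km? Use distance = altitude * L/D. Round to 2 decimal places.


Step 1: Glide distance = altitude * L/D = 7948 * 17.6 = 139884.8 m
Step 2: Convert to km: 139884.8 / 1000 = 139.88 km

139.88


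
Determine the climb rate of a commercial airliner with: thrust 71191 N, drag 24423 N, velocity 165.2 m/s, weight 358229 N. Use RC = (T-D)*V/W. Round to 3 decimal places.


Step 1: Excess thrust = T - D = 71191 - 24423 = 46768 N
Step 2: Excess power = 46768 * 165.2 = 7726073.6 W
Step 3: RC = 7726073.6 / 358229 = 21.567 m/s

21.567


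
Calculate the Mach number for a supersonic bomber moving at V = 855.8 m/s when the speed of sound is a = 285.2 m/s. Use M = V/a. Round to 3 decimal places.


Step 1: M = V / a = 855.8 / 285.2
Step 2: M = 3.001

3.001


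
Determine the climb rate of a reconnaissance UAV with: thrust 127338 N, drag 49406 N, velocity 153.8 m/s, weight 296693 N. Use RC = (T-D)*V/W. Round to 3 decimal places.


Step 1: Excess thrust = T - D = 127338 - 49406 = 77932 N
Step 2: Excess power = 77932 * 153.8 = 11985941.6 W
Step 3: RC = 11985941.6 / 296693 = 40.398 m/s

40.398


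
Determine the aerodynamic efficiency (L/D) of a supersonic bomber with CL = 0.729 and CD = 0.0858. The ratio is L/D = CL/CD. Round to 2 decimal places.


Step 1: L/D = CL / CD = 0.729 / 0.0858
Step 2: L/D = 8.50

8.50


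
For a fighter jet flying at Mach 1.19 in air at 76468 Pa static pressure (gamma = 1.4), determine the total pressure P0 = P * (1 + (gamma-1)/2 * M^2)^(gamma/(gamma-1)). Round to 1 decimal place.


Step 1: (gamma-1)/2 * M^2 = 0.2 * 1.4161 = 0.28322
Step 2: 1 + 0.28322 = 1.28322
Step 3: Exponent gamma/(gamma-1) = 3.5
Step 4: P0 = 76468 * 1.28322^3.5 = 183034.8 Pa

183034.8


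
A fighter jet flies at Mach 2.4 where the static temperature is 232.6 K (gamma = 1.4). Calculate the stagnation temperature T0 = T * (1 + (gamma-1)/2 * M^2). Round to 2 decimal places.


Step 1: (gamma-1)/2 = 0.2
Step 2: M^2 = 5.76
Step 3: 1 + 0.2 * 5.76 = 2.152
Step 4: T0 = 232.6 * 2.152 = 500.56 K

500.56


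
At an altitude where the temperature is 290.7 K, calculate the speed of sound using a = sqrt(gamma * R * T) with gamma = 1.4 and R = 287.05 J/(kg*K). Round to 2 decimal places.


Step 1: gamma * R * T = 1.4 * 287.05 * 290.7 = 116823.609
Step 2: a = sqrt(116823.609) = 341.79 m/s

341.79


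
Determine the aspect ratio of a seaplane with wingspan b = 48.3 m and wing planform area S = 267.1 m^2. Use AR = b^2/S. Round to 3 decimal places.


Step 1: b^2 = 48.3^2 = 2332.89
Step 2: AR = 2332.89 / 267.1 = 8.734

8.734


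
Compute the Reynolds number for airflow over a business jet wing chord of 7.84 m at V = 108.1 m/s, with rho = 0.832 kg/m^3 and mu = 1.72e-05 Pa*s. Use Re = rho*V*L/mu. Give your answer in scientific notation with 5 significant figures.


Step 1: Numerator = rho * V * L = 0.832 * 108.1 * 7.84 = 705.123328
Step 2: Re = 705.123328 / 1.72e-05
Step 3: Re = 4.0996e+07

4.0996e+07


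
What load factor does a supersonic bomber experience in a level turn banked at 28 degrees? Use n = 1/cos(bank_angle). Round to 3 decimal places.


Step 1: Convert 28 degrees to radians = 0.488692
Step 2: cos(28 deg) = 0.882948
Step 3: n = 1 / 0.882948 = 1.133

1.133


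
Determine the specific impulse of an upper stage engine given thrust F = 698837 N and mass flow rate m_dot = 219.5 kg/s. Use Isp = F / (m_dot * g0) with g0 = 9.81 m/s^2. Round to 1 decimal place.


Step 1: m_dot * g0 = 219.5 * 9.81 = 2153.3
Step 2: Isp = 698837 / 2153.3 = 324.5 s

324.5


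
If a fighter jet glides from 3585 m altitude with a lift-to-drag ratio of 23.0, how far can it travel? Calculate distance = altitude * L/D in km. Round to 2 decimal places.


Step 1: Glide distance = altitude * L/D = 3585 * 23.0 = 82455.0 m
Step 2: Convert to km: 82455.0 / 1000 = 82.46 km

82.46


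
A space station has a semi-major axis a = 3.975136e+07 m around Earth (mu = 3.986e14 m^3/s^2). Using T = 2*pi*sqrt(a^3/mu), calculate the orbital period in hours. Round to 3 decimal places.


Step 1: a^3 / mu = 6.281393e+22 / 3.986e14 = 1.575864e+08
Step 2: sqrt(1.575864e+08) = 12553.3414 s
Step 3: T = 2*pi * 12553.3414 = 78874.97 s
Step 4: T in hours = 78874.97 / 3600 = 21.910 hours

21.910


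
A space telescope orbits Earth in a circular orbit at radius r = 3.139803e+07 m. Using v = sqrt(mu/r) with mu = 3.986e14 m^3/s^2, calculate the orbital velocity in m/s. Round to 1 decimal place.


Step 1: mu / r = 3.986e14 / 3.139803e+07 = 12695063.9897
Step 2: v = sqrt(12695063.9897) = 3563.0 m/s

3563.0


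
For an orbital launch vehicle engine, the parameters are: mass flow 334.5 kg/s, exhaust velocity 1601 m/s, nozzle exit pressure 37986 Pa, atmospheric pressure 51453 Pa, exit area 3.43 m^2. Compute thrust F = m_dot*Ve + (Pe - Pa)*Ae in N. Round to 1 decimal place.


Step 1: Momentum thrust = m_dot * Ve = 334.5 * 1601 = 535534.5 N
Step 2: Pressure thrust = (Pe - Pa) * Ae = (37986 - 51453) * 3.43 = -46191.81 N
Step 3: Total thrust F = 535534.5 + -46191.81 = 489342.7 N

489342.7


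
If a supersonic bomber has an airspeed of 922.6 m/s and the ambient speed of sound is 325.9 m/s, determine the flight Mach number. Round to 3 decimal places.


Step 1: M = V / a = 922.6 / 325.9
Step 2: M = 2.831

2.831


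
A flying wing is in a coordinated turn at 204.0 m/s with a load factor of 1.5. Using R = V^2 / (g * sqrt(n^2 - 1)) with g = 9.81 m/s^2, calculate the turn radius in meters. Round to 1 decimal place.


Step 1: V^2 = 204.0^2 = 41616.0
Step 2: n^2 - 1 = 1.5^2 - 1 = 1.25
Step 3: sqrt(1.25) = 1.118034
Step 4: R = 41616.0 / (9.81 * 1.118034) = 3794.3 m

3794.3


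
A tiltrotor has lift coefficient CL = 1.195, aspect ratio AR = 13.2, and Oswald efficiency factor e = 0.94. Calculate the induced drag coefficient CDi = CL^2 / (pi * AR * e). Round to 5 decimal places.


Step 1: CL^2 = 1.195^2 = 1.428025
Step 2: pi * AR * e = 3.14159 * 13.2 * 0.94 = 38.980882
Step 3: CDi = 1.428025 / 38.980882 = 0.03663

0.03663


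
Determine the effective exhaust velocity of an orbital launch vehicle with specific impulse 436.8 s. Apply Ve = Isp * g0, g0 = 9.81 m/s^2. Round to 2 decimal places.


Step 1: Ve = Isp * g0 = 436.8 * 9.81
Step 2: Ve = 4285.01 m/s

4285.01


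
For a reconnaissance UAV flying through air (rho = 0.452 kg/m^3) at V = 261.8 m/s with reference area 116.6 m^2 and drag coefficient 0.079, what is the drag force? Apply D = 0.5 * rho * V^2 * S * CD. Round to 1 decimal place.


Step 1: Dynamic pressure q = 0.5 * 0.452 * 261.8^2 = 15489.8682 Pa
Step 2: Drag D = q * S * CD = 15489.8682 * 116.6 * 0.079
Step 3: D = 142683.4 N

142683.4


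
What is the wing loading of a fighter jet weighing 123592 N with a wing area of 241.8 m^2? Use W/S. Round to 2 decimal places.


Step 1: Wing loading = W / S = 123592 / 241.8
Step 2: Wing loading = 511.13 N/m^2

511.13


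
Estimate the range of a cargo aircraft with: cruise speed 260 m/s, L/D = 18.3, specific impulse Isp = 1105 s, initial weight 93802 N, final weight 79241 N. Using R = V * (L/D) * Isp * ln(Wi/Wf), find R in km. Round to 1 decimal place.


Step 1: Coefficient = V * (L/D) * Isp = 260 * 18.3 * 1105 = 5257590.0 m
Step 2: Wi/Wf = 93802 / 79241 = 1.183756
Step 3: ln(1.183756) = 0.168692
Step 4: R = 5257590.0 * 0.168692 = 886915.1 m = 886.9 km

886.9


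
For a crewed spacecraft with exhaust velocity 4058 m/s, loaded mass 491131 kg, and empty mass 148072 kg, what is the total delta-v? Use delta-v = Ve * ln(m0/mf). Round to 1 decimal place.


Step 1: Mass ratio m0/mf = 491131 / 148072 = 3.316839
Step 2: ln(3.316839) = 1.199012
Step 3: delta-v = 4058 * 1.199012 = 4865.6 m/s

4865.6


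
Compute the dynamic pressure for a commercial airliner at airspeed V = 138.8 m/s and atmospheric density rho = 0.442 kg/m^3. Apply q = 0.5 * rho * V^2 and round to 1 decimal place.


Step 1: V^2 = 138.8^2 = 19265.44
Step 2: q = 0.5 * 0.442 * 19265.44
Step 3: q = 4257.7 Pa

4257.7


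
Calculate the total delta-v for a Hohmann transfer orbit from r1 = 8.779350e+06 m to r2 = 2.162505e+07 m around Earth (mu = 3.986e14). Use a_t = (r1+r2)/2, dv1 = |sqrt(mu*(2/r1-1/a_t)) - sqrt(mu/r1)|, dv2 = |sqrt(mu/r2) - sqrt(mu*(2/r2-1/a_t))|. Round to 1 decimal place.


Step 1: Transfer semi-major axis a_t = (8.779350e+06 + 2.162505e+07) / 2 = 1.520220e+07 m
Step 2: v1 (circular at r1) = sqrt(mu/r1) = 6738.1 m/s
Step 3: v_t1 = sqrt(mu*(2/r1 - 1/a_t)) = 8036.42 m/s
Step 4: dv1 = |8036.42 - 6738.1| = 1298.32 m/s
Step 5: v2 (circular at r2) = 4293.29 m/s, v_t2 = 3262.63 m/s
Step 6: dv2 = |4293.29 - 3262.63| = 1030.66 m/s
Step 7: Total delta-v = 1298.32 + 1030.66 = 2329.0 m/s

2329.0


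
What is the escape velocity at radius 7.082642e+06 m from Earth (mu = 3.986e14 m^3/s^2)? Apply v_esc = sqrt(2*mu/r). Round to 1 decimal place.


Step 1: 2*mu/r = 2 * 3.986e14 / 7.082642e+06 = 112556867.9032
Step 2: v_esc = sqrt(112556867.9032) = 10609.3 m/s

10609.3


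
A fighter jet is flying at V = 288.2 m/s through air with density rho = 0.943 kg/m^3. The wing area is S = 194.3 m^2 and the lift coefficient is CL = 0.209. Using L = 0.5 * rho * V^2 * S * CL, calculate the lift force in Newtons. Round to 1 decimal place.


Step 1: Calculate dynamic pressure q = 0.5 * 0.943 * 288.2^2 = 0.5 * 0.943 * 83059.24 = 39162.4317 Pa
Step 2: Multiply by wing area and lift coefficient: L = 39162.4317 * 194.3 * 0.209
Step 3: L = 7609260.4715 * 0.209 = 1590335.4 N

1590335.4
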